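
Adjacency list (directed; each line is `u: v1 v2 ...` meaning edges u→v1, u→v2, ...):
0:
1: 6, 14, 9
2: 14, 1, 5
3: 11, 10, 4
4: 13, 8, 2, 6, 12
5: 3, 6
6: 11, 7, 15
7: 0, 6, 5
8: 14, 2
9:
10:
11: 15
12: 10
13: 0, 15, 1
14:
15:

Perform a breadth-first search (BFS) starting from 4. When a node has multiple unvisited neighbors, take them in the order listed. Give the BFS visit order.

4, 13, 8, 2, 6, 12, 0, 15, 1, 14, 5, 11, 7, 10, 9, 3

Visit 4; enqueue 13, 8, 2, 6, 12 → queue [13, 8, 2, 6, 12]
Visit 13; enqueue 0, 15, 1 → queue [8, 2, 6, 12, 0, 15, 1]
Visit 8; enqueue 14 → queue [2, 6, 12, 0, 15, 1, 14]
Visit 2; enqueue 5 → queue [6, 12, 0, 15, 1, 14, 5]
Visit 6; enqueue 11, 7 → queue [12, 0, 15, 1, 14, 5, 11, 7]
Visit 12; enqueue 10 → queue [0, 15, 1, 14, 5, 11, 7, 10]
Visit 0 → queue [15, 1, 14, 5, 11, 7, 10]
Visit 15 → queue [1, 14, 5, 11, 7, 10]
Visit 1; enqueue 9 → queue [14, 5, 11, 7, 10, 9]
Visit 14 → queue [5, 11, 7, 10, 9]
Visit 5; enqueue 3 → queue [11, 7, 10, 9, 3]
Visit 11 → queue [7, 10, 9, 3]
Visit 7 → queue [10, 9, 3]
Visit 10 → queue [9, 3]
Visit 9 → queue [3]
Visit 3 → queue []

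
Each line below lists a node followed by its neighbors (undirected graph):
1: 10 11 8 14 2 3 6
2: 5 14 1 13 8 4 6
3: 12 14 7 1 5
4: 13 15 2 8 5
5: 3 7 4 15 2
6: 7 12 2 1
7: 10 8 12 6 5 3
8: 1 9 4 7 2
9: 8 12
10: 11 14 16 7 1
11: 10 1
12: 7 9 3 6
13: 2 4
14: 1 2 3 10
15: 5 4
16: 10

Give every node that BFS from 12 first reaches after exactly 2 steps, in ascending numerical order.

Level 0: 12
Level 1: 3, 6, 7, 9
Level 2: 1, 2, 5, 8, 10, 14
Level 3: 4, 11, 13, 15, 16

1, 2, 5, 8, 10, 14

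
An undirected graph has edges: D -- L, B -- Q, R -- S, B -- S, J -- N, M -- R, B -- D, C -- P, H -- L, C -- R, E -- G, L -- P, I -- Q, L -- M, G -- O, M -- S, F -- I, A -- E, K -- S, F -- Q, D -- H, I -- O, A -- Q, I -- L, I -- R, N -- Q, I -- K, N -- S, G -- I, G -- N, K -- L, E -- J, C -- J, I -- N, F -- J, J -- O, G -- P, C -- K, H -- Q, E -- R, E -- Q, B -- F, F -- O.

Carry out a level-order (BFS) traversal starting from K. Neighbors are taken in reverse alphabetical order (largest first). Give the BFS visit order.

K → S → L → I → C → R → N → M → B → P → H → D → Q → O → G → F → J → E → A

Visit K; enqueue S, L, I, C → queue [S, L, I, C]
Visit S; enqueue R, N, M, B → queue [L, I, C, R, N, M, B]
Visit L; enqueue P, H, D → queue [I, C, R, N, M, B, P, H, D]
Visit I; enqueue Q, O, G, F → queue [C, R, N, M, B, P, H, D, Q, O, G, F]
Visit C; enqueue J → queue [R, N, M, B, P, H, D, Q, O, G, F, J]
Visit R; enqueue E → queue [N, M, B, P, H, D, Q, O, G, F, J, E]
Visit N → queue [M, B, P, H, D, Q, O, G, F, J, E]
Visit M → queue [B, P, H, D, Q, O, G, F, J, E]
Visit B → queue [P, H, D, Q, O, G, F, J, E]
Visit P → queue [H, D, Q, O, G, F, J, E]
Visit H → queue [D, Q, O, G, F, J, E]
Visit D → queue [Q, O, G, F, J, E]
Visit Q; enqueue A → queue [O, G, F, J, E, A]
Visit O → queue [G, F, J, E, A]
Visit G → queue [F, J, E, A]
Visit F → queue [J, E, A]
Visit J → queue [E, A]
Visit E → queue [A]
Visit A → queue []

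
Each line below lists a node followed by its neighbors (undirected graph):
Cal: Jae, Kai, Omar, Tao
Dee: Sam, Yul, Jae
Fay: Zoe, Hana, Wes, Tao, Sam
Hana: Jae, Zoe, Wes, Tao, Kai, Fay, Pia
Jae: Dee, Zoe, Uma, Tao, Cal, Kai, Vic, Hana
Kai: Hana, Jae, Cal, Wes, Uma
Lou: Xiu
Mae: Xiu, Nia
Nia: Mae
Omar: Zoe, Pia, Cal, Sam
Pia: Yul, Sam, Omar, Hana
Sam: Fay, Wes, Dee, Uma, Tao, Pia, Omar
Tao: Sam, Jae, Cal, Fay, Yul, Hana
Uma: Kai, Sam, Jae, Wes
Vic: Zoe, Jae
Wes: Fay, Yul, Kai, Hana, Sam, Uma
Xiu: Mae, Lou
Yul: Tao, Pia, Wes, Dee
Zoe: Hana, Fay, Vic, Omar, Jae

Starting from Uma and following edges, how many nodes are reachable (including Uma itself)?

15

BFS from Uma visits: Uma, Kai, Sam, Jae, Wes, Hana, Cal, Fay, Dee, Tao, Pia, Omar, Zoe, Vic, Yul
Reachable nodes: 15 of 19 total.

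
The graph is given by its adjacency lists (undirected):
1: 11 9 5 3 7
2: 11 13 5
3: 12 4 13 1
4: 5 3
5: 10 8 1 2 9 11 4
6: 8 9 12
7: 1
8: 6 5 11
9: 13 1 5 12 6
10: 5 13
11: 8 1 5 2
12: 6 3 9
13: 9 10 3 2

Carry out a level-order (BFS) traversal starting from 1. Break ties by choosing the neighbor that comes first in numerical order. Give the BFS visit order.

Visit 1; enqueue 3, 5, 7, 9, 11 → queue [3, 5, 7, 9, 11]
Visit 3; enqueue 4, 12, 13 → queue [5, 7, 9, 11, 4, 12, 13]
Visit 5; enqueue 2, 8, 10 → queue [7, 9, 11, 4, 12, 13, 2, 8, 10]
Visit 7 → queue [9, 11, 4, 12, 13, 2, 8, 10]
Visit 9; enqueue 6 → queue [11, 4, 12, 13, 2, 8, 10, 6]
Visit 11 → queue [4, 12, 13, 2, 8, 10, 6]
Visit 4 → queue [12, 13, 2, 8, 10, 6]
Visit 12 → queue [13, 2, 8, 10, 6]
Visit 13 → queue [2, 8, 10, 6]
Visit 2 → queue [8, 10, 6]
Visit 8 → queue [10, 6]
Visit 10 → queue [6]
Visit 6 → queue []

1, 3, 5, 7, 9, 11, 4, 12, 13, 2, 8, 10, 6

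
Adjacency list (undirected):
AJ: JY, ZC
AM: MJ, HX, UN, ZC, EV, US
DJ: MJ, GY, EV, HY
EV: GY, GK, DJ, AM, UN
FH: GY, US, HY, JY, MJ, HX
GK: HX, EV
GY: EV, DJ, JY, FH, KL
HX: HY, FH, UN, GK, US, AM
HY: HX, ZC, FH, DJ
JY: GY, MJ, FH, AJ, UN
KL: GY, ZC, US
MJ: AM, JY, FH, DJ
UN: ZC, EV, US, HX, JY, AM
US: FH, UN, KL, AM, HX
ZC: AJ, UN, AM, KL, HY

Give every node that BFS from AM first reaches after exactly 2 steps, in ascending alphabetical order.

AJ, DJ, FH, GK, GY, HY, JY, KL

Level 0: AM
Level 1: EV, HX, MJ, UN, US, ZC
Level 2: AJ, DJ, FH, GK, GY, HY, JY, KL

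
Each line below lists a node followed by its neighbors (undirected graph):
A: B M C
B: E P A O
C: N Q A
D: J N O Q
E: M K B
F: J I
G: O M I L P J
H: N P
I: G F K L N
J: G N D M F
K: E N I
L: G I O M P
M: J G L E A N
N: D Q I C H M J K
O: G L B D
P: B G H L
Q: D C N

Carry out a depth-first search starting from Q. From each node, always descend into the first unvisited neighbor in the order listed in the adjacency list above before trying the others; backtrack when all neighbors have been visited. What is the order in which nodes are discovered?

Visit Q
Q → D
D → J
J → G
G → O
O → L
L → I
I → F
I → K
K → E
E → M
M → A
A → B
B → P
P → H
H → N
N → C

Q, D, J, G, O, L, I, F, K, E, M, A, B, P, H, N, C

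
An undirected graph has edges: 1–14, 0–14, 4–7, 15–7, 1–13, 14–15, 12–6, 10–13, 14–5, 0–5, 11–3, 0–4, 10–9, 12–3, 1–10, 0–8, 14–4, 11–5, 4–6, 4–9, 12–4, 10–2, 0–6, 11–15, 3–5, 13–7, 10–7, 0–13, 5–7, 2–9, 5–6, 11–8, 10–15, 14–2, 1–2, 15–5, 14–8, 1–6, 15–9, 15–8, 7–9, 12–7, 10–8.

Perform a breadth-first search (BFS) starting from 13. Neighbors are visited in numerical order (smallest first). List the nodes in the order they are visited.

Visit 13; enqueue 0, 1, 7, 10 → queue [0, 1, 7, 10]
Visit 0; enqueue 4, 5, 6, 8, 14 → queue [1, 7, 10, 4, 5, 6, 8, 14]
Visit 1; enqueue 2 → queue [7, 10, 4, 5, 6, 8, 14, 2]
Visit 7; enqueue 9, 12, 15 → queue [10, 4, 5, 6, 8, 14, 2, 9, 12, 15]
Visit 10 → queue [4, 5, 6, 8, 14, 2, 9, 12, 15]
Visit 4 → queue [5, 6, 8, 14, 2, 9, 12, 15]
Visit 5; enqueue 3, 11 → queue [6, 8, 14, 2, 9, 12, 15, 3, 11]
Visit 6 → queue [8, 14, 2, 9, 12, 15, 3, 11]
Visit 8 → queue [14, 2, 9, 12, 15, 3, 11]
Visit 14 → queue [2, 9, 12, 15, 3, 11]
Visit 2 → queue [9, 12, 15, 3, 11]
Visit 9 → queue [12, 15, 3, 11]
Visit 12 → queue [15, 3, 11]
Visit 15 → queue [3, 11]
Visit 3 → queue [11]
Visit 11 → queue []

13, 0, 1, 7, 10, 4, 5, 6, 8, 14, 2, 9, 12, 15, 3, 11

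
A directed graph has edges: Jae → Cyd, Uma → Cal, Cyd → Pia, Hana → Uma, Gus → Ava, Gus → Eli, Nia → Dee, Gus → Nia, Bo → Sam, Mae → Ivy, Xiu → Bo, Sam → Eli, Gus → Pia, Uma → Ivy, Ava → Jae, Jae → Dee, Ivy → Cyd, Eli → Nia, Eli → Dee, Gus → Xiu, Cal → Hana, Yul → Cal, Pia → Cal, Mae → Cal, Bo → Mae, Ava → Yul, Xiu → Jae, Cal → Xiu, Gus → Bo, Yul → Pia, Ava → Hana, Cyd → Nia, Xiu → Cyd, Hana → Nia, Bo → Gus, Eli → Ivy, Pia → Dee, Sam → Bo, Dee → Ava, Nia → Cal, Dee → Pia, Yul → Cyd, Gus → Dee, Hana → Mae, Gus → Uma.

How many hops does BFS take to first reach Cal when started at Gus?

Level 0: Gus
Level 1: Ava, Bo, Dee, Eli, Nia, Pia, Uma, Xiu
Level 2: Cal, Cyd, Hana, Ivy, Jae, Mae, Sam, Yul
Cal first appears at level 2.

2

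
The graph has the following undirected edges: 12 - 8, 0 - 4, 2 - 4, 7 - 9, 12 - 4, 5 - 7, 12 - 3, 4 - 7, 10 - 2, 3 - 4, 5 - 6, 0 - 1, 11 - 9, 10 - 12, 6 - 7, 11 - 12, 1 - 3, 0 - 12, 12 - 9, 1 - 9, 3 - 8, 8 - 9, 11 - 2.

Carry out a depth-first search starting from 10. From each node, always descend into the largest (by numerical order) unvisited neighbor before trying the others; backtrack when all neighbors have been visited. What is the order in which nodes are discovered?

10, 12, 11, 9, 8, 3, 4, 7, 6, 5, 2, 0, 1

Visit 10
10 → 12
12 → 11
11 → 9
9 → 8
8 → 3
3 → 4
4 → 7
7 → 6
6 → 5
4 → 2
4 → 0
0 → 1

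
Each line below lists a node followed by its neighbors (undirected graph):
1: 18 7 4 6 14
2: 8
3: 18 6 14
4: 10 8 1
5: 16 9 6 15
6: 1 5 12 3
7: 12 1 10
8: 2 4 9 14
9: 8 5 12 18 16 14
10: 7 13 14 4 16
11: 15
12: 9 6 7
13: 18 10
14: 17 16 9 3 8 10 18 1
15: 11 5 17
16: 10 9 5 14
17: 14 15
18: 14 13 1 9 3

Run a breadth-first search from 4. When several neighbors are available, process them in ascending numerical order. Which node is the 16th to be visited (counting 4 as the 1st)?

17

Visit 4; enqueue 1, 8, 10 → queue [1, 8, 10]
Visit 1; enqueue 6, 7, 14, 18 → queue [8, 10, 6, 7, 14, 18]
Visit 8; enqueue 2, 9 → queue [10, 6, 7, 14, 18, 2, 9]
Visit 10; enqueue 13, 16 → queue [6, 7, 14, 18, 2, 9, 13, 16]
Visit 6; enqueue 3, 5, 12 → queue [7, 14, 18, 2, 9, 13, 16, 3, 5, 12]
Visit 7 → queue [14, 18, 2, 9, 13, 16, 3, 5, 12]
Visit 14; enqueue 17 → queue [18, 2, 9, 13, 16, 3, 5, 12, 17]
Visit 18 → queue [2, 9, 13, 16, 3, 5, 12, 17]
Visit 2 → queue [9, 13, 16, 3, 5, 12, 17]
Visit 9 → queue [13, 16, 3, 5, 12, 17]
Visit 13 → queue [16, 3, 5, 12, 17]
Visit 16 → queue [3, 5, 12, 17]
Visit 3 → queue [5, 12, 17]
Visit 5; enqueue 15 → queue [12, 17, 15]
Visit 12 → queue [17, 15]
Visit 17 → queue [15]
Visit 15; enqueue 11 → queue [11]
Visit 11 → queue []

Visit order: 4, 1, 8, 10, 6, 7, 14, 18, 2, 9, 13, 16, 3, 5, 12, 17, 15, 11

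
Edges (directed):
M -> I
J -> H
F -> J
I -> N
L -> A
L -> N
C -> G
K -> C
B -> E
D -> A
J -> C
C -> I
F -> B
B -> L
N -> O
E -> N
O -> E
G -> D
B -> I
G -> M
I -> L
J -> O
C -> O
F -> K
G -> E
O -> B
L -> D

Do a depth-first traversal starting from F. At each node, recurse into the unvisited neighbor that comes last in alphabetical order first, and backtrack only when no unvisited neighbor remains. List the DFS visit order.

F, K, C, O, E, N, B, L, D, A, I, G, M, J, H

Visit F
F → K
K → C
C → O
O → E
E → N
O → B
B → L
L → D
D → A
B → I
C → G
G → M
F → J
J → H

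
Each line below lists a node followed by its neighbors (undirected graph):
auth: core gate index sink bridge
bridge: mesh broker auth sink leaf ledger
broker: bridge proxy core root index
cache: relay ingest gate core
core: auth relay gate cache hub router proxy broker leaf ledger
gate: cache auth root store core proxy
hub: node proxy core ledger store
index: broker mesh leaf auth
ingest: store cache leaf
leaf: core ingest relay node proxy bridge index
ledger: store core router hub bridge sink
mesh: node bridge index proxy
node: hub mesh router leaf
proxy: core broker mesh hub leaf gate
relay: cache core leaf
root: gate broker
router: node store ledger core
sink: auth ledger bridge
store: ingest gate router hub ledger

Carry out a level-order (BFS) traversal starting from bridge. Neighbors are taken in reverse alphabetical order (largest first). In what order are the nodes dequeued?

Visit bridge; enqueue sink, mesh, ledger, leaf, broker, auth → queue [sink, mesh, ledger, leaf, broker, auth]
Visit sink → queue [mesh, ledger, leaf, broker, auth]
Visit mesh; enqueue proxy, node, index → queue [ledger, leaf, broker, auth, proxy, node, index]
Visit ledger; enqueue store, router, hub, core → queue [leaf, broker, auth, proxy, node, index, store, router, hub, core]
Visit leaf; enqueue relay, ingest → queue [broker, auth, proxy, node, index, store, router, hub, core, relay, ingest]
Visit broker; enqueue root → queue [auth, proxy, node, index, store, router, hub, core, relay, ingest, root]
Visit auth; enqueue gate → queue [proxy, node, index, store, router, hub, core, relay, ingest, root, gate]
Visit proxy → queue [node, index, store, router, hub, core, relay, ingest, root, gate]
Visit node → queue [index, store, router, hub, core, relay, ingest, root, gate]
Visit index → queue [store, router, hub, core, relay, ingest, root, gate]
Visit store → queue [router, hub, core, relay, ingest, root, gate]
Visit router → queue [hub, core, relay, ingest, root, gate]
Visit hub → queue [core, relay, ingest, root, gate]
Visit core; enqueue cache → queue [relay, ingest, root, gate, cache]
Visit relay → queue [ingest, root, gate, cache]
Visit ingest → queue [root, gate, cache]
Visit root → queue [gate, cache]
Visit gate → queue [cache]
Visit cache → queue []

bridge, sink, mesh, ledger, leaf, broker, auth, proxy, node, index, store, router, hub, core, relay, ingest, root, gate, cache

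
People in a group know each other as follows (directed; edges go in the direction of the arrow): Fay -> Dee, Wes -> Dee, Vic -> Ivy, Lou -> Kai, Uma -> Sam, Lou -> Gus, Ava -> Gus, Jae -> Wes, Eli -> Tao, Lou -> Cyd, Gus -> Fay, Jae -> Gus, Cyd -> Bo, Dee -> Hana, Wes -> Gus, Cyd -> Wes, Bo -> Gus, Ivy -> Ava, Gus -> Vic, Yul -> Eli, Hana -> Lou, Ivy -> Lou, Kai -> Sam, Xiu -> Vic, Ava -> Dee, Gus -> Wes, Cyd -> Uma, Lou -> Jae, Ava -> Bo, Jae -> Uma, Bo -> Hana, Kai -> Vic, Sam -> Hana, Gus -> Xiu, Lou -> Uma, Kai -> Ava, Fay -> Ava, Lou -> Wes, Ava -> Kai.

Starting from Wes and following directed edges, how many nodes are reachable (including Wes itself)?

BFS from Wes visits: Wes, Gus, Dee, Xiu, Vic, Fay, Hana, Ivy, Ava, Lou, Kai, Bo, Uma, Jae, Cyd, Sam
Reachable nodes: 16 of 19 total.

16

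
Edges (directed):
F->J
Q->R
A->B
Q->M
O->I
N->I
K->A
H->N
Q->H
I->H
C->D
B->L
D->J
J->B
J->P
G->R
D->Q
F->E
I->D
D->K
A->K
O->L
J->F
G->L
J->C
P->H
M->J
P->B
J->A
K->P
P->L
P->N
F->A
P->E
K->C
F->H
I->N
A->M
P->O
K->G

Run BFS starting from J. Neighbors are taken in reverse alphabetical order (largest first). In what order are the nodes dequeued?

Visit J; enqueue P, F, C, B, A → queue [P, F, C, B, A]
Visit P; enqueue O, N, L, H, E → queue [F, C, B, A, O, N, L, H, E]
Visit F → queue [C, B, A, O, N, L, H, E]
Visit C; enqueue D → queue [B, A, O, N, L, H, E, D]
Visit B → queue [A, O, N, L, H, E, D]
Visit A; enqueue M, K → queue [O, N, L, H, E, D, M, K]
Visit O; enqueue I → queue [N, L, H, E, D, M, K, I]
Visit N → queue [L, H, E, D, M, K, I]
Visit L → queue [H, E, D, M, K, I]
Visit H → queue [E, D, M, K, I]
Visit E → queue [D, M, K, I]
Visit D; enqueue Q → queue [M, K, I, Q]
Visit M → queue [K, I, Q]
Visit K; enqueue G → queue [I, Q, G]
Visit I → queue [Q, G]
Visit Q; enqueue R → queue [G, R]
Visit G → queue [R]
Visit R → queue []

J -> P -> F -> C -> B -> A -> O -> N -> L -> H -> E -> D -> M -> K -> I -> Q -> G -> R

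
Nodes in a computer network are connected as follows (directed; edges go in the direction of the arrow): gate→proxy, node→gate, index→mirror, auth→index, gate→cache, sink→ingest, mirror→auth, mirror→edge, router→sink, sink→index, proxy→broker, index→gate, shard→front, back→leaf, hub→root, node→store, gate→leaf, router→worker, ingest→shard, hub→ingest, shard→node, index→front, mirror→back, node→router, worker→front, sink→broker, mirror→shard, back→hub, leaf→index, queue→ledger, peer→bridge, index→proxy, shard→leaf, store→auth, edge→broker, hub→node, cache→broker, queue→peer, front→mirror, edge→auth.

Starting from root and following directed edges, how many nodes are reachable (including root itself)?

1

BFS from root visits: root
Reachable nodes: 1 of 24 total.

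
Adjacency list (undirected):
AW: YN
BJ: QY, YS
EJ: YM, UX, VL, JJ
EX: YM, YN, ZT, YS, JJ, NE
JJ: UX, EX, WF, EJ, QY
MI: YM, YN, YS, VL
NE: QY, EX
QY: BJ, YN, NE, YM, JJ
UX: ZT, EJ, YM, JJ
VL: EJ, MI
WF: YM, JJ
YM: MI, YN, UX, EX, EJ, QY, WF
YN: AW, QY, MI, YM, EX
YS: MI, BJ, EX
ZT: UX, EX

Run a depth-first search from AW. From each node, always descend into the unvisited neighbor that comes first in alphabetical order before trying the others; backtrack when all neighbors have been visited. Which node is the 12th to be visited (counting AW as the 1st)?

QY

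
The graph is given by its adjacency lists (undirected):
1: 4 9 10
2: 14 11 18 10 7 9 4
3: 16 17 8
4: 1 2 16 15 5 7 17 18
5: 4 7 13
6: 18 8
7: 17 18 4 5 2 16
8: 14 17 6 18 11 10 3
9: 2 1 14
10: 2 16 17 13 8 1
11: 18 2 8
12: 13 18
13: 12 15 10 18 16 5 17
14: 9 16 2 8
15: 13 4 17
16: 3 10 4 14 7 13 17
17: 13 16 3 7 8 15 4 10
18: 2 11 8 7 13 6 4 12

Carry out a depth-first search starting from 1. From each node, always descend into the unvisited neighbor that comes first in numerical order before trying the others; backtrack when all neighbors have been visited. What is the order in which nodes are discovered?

1 → 4 → 2 → 7 → 5 → 13 → 10 → 8 → 3 → 16 → 14 → 9 → 17 → 15 → 6 → 18 → 11 → 12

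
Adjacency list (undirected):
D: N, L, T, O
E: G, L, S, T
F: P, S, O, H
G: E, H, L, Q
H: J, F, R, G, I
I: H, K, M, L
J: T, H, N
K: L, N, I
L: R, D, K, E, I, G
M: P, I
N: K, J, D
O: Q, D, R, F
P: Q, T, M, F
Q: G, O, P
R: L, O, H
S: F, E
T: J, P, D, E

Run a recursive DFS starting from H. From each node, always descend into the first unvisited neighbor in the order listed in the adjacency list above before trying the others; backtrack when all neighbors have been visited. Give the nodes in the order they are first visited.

Visit H
H → J
J → T
T → P
P → Q
Q → G
G → E
E → L
L → R
R → O
O → D
D → N
N → K
K → I
I → M
O → F
F → S

H -> J -> T -> P -> Q -> G -> E -> L -> R -> O -> D -> N -> K -> I -> M -> F -> S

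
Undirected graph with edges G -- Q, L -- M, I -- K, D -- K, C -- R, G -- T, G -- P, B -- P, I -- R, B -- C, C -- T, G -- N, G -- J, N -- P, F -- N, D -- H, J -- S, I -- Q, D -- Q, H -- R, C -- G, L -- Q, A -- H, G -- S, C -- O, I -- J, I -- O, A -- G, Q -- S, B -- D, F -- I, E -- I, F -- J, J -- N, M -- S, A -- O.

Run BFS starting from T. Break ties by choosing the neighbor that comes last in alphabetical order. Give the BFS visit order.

Visit T; enqueue G, C → queue [G, C]
Visit G; enqueue S, Q, P, N, J, A → queue [C, S, Q, P, N, J, A]
Visit C; enqueue R, O, B → queue [S, Q, P, N, J, A, R, O, B]
Visit S; enqueue M → queue [Q, P, N, J, A, R, O, B, M]
Visit Q; enqueue L, I, D → queue [P, N, J, A, R, O, B, M, L, I, D]
Visit P → queue [N, J, A, R, O, B, M, L, I, D]
Visit N; enqueue F → queue [J, A, R, O, B, M, L, I, D, F]
Visit J → queue [A, R, O, B, M, L, I, D, F]
Visit A; enqueue H → queue [R, O, B, M, L, I, D, F, H]
Visit R → queue [O, B, M, L, I, D, F, H]
Visit O → queue [B, M, L, I, D, F, H]
Visit B → queue [M, L, I, D, F, H]
Visit M → queue [L, I, D, F, H]
Visit L → queue [I, D, F, H]
Visit I; enqueue K, E → queue [D, F, H, K, E]
Visit D → queue [F, H, K, E]
Visit F → queue [H, K, E]
Visit H → queue [K, E]
Visit K → queue [E]
Visit E → queue []

T G C S Q P N J A R O B M L I D F H K E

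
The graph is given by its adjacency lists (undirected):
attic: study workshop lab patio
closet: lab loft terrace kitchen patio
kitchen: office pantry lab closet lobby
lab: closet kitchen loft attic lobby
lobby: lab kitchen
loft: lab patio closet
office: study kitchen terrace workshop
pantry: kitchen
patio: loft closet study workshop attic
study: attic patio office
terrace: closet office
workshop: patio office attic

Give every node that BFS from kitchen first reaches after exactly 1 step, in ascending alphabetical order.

Level 0: kitchen
Level 1: closet, lab, lobby, office, pantry
Level 2: attic, loft, patio, study, terrace, workshop

closet, lab, lobby, office, pantry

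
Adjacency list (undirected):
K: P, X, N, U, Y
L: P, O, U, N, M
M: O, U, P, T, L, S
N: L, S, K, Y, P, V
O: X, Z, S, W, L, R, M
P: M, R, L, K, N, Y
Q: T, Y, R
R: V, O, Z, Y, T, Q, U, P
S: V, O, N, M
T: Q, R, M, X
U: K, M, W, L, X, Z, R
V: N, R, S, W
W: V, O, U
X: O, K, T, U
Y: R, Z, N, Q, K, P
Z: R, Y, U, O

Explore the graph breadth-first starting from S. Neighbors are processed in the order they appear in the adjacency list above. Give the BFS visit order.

S, V, O, N, M, R, W, X, Z, L, K, Y, P, U, T, Q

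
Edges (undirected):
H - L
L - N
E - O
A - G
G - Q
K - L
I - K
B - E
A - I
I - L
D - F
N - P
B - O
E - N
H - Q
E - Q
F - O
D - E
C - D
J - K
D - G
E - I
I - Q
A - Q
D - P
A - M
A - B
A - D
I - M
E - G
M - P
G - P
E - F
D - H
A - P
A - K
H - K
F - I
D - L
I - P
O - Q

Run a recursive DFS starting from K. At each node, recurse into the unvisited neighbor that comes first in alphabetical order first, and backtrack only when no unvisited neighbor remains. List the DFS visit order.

K, A, B, E, D, C, F, I, L, H, Q, G, P, M, N, O, J

Visit K
K → A
A → B
B → E
E → D
D → C
D → F
F → I
I → L
L → H
H → Q
Q → G
G → P
P → M
P → N
Q → O
K → J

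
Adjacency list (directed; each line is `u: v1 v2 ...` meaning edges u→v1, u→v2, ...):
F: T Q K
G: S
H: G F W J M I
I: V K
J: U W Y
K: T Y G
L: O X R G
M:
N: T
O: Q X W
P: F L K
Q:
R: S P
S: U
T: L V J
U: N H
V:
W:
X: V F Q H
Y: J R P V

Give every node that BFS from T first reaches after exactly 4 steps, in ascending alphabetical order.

Level 0: T
Level 1: J, L, V
Level 2: G, O, R, U, W, X, Y
Level 3: F, H, N, P, Q, S
Level 4: I, K, M

I, K, M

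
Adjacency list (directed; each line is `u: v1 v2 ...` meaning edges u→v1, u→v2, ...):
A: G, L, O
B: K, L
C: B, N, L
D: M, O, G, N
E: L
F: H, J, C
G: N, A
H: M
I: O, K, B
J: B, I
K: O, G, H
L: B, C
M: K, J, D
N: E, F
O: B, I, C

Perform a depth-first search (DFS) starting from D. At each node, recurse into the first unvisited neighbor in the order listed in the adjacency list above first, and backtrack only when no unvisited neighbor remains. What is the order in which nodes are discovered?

Visit D
D → M
M → K
K → O
O → B
B → L
L → C
C → N
N → E
N → F
F → H
F → J
J → I
K → G
G → A

D, M, K, O, B, L, C, N, E, F, H, J, I, G, A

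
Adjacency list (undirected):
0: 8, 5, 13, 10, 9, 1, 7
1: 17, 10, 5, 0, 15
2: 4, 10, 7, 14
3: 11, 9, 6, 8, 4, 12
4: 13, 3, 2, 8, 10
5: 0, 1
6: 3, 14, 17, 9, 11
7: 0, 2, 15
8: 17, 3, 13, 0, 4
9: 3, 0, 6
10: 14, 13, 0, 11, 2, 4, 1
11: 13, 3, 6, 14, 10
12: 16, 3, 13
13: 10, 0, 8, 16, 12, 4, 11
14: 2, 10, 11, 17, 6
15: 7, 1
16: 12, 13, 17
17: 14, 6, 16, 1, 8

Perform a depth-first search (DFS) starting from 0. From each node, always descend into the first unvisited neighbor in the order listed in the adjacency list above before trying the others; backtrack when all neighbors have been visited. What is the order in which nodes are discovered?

0 8 17 14 2 4 13 10 11 3 9 6 12 16 1 5 15 7

Visit 0
0 → 8
8 → 17
17 → 14
14 → 2
2 → 4
4 → 13
13 → 10
10 → 11
11 → 3
3 → 9
9 → 6
3 → 12
12 → 16
10 → 1
1 → 5
1 → 15
15 → 7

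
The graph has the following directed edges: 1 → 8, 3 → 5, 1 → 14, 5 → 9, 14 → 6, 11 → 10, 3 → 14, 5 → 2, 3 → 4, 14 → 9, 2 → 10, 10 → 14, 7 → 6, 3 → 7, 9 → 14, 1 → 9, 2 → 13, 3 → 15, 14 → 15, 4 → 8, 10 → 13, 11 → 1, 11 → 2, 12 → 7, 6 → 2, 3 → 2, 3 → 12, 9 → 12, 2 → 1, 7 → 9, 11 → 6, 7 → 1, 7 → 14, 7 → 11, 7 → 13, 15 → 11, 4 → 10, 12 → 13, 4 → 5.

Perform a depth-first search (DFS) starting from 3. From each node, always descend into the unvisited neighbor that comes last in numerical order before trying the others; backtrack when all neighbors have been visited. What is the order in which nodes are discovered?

Visit 3
3 → 15
15 → 11
11 → 10
10 → 14
14 → 9
9 → 12
12 → 13
12 → 7
7 → 6
6 → 2
2 → 1
1 → 8
3 → 5
3 → 4

3 15 11 10 14 9 12 13 7 6 2 1 8 5 4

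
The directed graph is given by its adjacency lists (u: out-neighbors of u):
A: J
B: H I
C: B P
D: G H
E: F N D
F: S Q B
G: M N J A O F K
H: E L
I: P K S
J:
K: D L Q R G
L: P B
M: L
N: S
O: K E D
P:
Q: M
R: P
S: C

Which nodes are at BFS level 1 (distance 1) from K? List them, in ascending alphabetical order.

Level 0: K
Level 1: D, G, L, Q, R
Level 2: A, B, F, H, J, M, N, O, P
Level 3: E, I, S
Level 4: C

D, G, L, Q, R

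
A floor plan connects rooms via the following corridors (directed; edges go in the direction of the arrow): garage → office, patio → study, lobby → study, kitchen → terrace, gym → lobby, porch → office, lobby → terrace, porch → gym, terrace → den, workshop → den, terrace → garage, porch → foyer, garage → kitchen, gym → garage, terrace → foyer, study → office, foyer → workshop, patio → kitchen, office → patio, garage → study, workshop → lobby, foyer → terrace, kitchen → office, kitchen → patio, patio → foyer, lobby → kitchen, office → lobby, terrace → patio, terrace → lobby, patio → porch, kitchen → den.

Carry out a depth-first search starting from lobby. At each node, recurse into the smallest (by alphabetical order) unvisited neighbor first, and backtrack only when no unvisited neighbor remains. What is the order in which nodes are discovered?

lobby, kitchen, den, office, patio, foyer, terrace, garage, study, workshop, porch, gym

Visit lobby
lobby → kitchen
kitchen → den
kitchen → office
office → patio
patio → foyer
foyer → terrace
terrace → garage
garage → study
foyer → workshop
patio → porch
porch → gym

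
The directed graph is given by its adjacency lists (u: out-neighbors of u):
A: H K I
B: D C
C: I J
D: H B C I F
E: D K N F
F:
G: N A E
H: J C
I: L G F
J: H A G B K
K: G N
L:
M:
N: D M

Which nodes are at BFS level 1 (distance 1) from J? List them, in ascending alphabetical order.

Level 0: J
Level 1: A, B, G, H, K
Level 2: C, D, E, I, N
Level 3: F, L, M

A, B, G, H, K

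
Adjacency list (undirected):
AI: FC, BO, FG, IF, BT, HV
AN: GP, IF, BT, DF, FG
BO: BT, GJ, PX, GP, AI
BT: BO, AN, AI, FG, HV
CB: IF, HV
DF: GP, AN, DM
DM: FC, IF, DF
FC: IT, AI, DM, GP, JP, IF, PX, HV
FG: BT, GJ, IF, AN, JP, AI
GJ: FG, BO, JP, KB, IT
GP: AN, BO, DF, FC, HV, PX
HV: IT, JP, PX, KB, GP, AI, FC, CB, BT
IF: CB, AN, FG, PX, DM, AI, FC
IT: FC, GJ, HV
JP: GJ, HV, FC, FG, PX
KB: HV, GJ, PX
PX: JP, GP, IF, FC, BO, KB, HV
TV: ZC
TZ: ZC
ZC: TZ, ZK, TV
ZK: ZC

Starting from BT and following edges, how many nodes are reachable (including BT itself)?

BFS from BT visits: BT, HV, FG, BO, AN, AI, PX, KB, JP, IT, GP, FC, CB, IF, GJ, DF, DM
Reachable nodes: 17 of 21 total.

17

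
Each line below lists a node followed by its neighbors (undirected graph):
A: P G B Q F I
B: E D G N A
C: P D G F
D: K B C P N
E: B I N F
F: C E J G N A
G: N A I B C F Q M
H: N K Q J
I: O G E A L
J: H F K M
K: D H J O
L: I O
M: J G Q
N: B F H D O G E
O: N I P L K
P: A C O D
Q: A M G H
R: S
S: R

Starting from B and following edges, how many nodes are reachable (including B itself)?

17

BFS from B visits: B, E, D, G, N, A, I, F, K, C, P, Q, M, H, O, L, J
Reachable nodes: 17 of 19 total.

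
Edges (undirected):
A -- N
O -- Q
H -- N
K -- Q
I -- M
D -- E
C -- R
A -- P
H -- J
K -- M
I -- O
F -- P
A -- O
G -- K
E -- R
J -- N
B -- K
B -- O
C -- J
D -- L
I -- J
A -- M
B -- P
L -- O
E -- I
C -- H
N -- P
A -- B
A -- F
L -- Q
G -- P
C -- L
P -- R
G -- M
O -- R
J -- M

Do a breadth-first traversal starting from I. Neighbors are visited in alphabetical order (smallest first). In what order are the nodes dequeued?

I, E, J, M, O, D, R, C, H, N, A, G, K, B, L, Q, P, F

Visit I; enqueue E, J, M, O → queue [E, J, M, O]
Visit E; enqueue D, R → queue [J, M, O, D, R]
Visit J; enqueue C, H, N → queue [M, O, D, R, C, H, N]
Visit M; enqueue A, G, K → queue [O, D, R, C, H, N, A, G, K]
Visit O; enqueue B, L, Q → queue [D, R, C, H, N, A, G, K, B, L, Q]
Visit D → queue [R, C, H, N, A, G, K, B, L, Q]
Visit R; enqueue P → queue [C, H, N, A, G, K, B, L, Q, P]
Visit C → queue [H, N, A, G, K, B, L, Q, P]
Visit H → queue [N, A, G, K, B, L, Q, P]
Visit N → queue [A, G, K, B, L, Q, P]
Visit A; enqueue F → queue [G, K, B, L, Q, P, F]
Visit G → queue [K, B, L, Q, P, F]
Visit K → queue [B, L, Q, P, F]
Visit B → queue [L, Q, P, F]
Visit L → queue [Q, P, F]
Visit Q → queue [P, F]
Visit P → queue [F]
Visit F → queue []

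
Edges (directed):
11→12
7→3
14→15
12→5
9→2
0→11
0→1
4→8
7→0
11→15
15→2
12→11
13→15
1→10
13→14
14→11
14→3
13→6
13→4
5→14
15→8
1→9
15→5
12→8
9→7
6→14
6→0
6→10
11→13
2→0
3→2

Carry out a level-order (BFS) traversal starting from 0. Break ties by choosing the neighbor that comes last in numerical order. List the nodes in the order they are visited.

0 11 1 15 13 12 10 9 8 5 2 14 6 4 7 3

Visit 0; enqueue 11, 1 → queue [11, 1]
Visit 11; enqueue 15, 13, 12 → queue [1, 15, 13, 12]
Visit 1; enqueue 10, 9 → queue [15, 13, 12, 10, 9]
Visit 15; enqueue 8, 5, 2 → queue [13, 12, 10, 9, 8, 5, 2]
Visit 13; enqueue 14, 6, 4 → queue [12, 10, 9, 8, 5, 2, 14, 6, 4]
Visit 12 → queue [10, 9, 8, 5, 2, 14, 6, 4]
Visit 10 → queue [9, 8, 5, 2, 14, 6, 4]
Visit 9; enqueue 7 → queue [8, 5, 2, 14, 6, 4, 7]
Visit 8 → queue [5, 2, 14, 6, 4, 7]
Visit 5 → queue [2, 14, 6, 4, 7]
Visit 2 → queue [14, 6, 4, 7]
Visit 14; enqueue 3 → queue [6, 4, 7, 3]
Visit 6 → queue [4, 7, 3]
Visit 4 → queue [7, 3]
Visit 7 → queue [3]
Visit 3 → queue []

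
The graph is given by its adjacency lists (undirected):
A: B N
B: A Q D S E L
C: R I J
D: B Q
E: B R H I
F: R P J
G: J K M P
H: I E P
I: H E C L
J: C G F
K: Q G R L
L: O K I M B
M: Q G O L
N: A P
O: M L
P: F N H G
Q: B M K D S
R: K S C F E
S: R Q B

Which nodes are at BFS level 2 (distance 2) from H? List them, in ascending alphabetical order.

B, C, F, G, L, N, R

Level 0: H
Level 1: E, I, P
Level 2: B, C, F, G, L, N, R
Level 3: A, D, J, K, M, O, Q, S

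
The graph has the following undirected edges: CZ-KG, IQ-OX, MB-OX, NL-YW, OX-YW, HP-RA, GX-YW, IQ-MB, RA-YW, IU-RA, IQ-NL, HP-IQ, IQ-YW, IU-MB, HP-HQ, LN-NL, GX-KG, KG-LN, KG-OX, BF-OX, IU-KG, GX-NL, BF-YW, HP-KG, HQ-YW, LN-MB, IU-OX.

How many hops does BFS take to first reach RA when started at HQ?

Level 0: HQ
Level 1: HP, YW
Level 2: BF, GX, IQ, KG, NL, OX, RA
Level 3: CZ, IU, LN, MB
RA first appears at level 2.

2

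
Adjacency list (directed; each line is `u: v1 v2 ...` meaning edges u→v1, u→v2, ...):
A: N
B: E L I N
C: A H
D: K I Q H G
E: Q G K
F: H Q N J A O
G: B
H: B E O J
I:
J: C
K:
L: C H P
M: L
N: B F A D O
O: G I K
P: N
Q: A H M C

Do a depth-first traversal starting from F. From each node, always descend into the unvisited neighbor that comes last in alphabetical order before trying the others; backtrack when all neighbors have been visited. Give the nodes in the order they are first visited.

F Q M L P N O K I G B E D H J C A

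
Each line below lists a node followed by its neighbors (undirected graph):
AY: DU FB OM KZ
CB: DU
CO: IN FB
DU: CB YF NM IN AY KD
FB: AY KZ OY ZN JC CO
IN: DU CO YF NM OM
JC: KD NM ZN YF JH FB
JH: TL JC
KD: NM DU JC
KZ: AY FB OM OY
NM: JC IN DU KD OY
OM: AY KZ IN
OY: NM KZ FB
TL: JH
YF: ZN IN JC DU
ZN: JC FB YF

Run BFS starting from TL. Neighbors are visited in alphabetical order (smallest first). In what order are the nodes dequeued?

Visit TL; enqueue JH → queue [JH]
Visit JH; enqueue JC → queue [JC]
Visit JC; enqueue FB, KD, NM, YF, ZN → queue [FB, KD, NM, YF, ZN]
Visit FB; enqueue AY, CO, KZ, OY → queue [KD, NM, YF, ZN, AY, CO, KZ, OY]
Visit KD; enqueue DU → queue [NM, YF, ZN, AY, CO, KZ, OY, DU]
Visit NM; enqueue IN → queue [YF, ZN, AY, CO, KZ, OY, DU, IN]
Visit YF → queue [ZN, AY, CO, KZ, OY, DU, IN]
Visit ZN → queue [AY, CO, KZ, OY, DU, IN]
Visit AY; enqueue OM → queue [CO, KZ, OY, DU, IN, OM]
Visit CO → queue [KZ, OY, DU, IN, OM]
Visit KZ → queue [OY, DU, IN, OM]
Visit OY → queue [DU, IN, OM]
Visit DU; enqueue CB → queue [IN, OM, CB]
Visit IN → queue [OM, CB]
Visit OM → queue [CB]
Visit CB → queue []

TL → JH → JC → FB → KD → NM → YF → ZN → AY → CO → KZ → OY → DU → IN → OM → CB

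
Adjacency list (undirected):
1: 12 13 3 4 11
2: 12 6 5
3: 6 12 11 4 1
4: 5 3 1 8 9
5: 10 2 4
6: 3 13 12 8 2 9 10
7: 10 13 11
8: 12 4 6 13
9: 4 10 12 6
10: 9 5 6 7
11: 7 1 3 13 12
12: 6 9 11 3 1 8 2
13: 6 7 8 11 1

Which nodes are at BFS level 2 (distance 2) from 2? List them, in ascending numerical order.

1, 3, 4, 8, 9, 10, 11, 13

Level 0: 2
Level 1: 5, 6, 12
Level 2: 1, 3, 4, 8, 9, 10, 11, 13
Level 3: 7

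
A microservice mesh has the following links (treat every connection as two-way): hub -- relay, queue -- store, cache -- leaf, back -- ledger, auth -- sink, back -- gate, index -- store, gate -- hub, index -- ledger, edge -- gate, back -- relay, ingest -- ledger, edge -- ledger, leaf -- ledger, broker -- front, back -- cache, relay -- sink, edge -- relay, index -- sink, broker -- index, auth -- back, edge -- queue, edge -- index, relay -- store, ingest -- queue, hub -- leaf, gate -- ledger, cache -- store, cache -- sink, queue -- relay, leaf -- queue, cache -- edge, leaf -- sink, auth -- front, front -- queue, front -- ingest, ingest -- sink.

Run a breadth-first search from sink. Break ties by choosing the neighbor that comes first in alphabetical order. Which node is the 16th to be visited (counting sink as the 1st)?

Visit sink; enqueue auth, cache, index, ingest, leaf, relay → queue [auth, cache, index, ingest, leaf, relay]
Visit auth; enqueue back, front → queue [cache, index, ingest, leaf, relay, back, front]
Visit cache; enqueue edge, store → queue [index, ingest, leaf, relay, back, front, edge, store]
Visit index; enqueue broker, ledger → queue [ingest, leaf, relay, back, front, edge, store, broker, ledger]
Visit ingest; enqueue queue → queue [leaf, relay, back, front, edge, store, broker, ledger, queue]
Visit leaf; enqueue hub → queue [relay, back, front, edge, store, broker, ledger, queue, hub]
Visit relay → queue [back, front, edge, store, broker, ledger, queue, hub]
Visit back; enqueue gate → queue [front, edge, store, broker, ledger, queue, hub, gate]
Visit front → queue [edge, store, broker, ledger, queue, hub, gate]
Visit edge → queue [store, broker, ledger, queue, hub, gate]
Visit store → queue [broker, ledger, queue, hub, gate]
Visit broker → queue [ledger, queue, hub, gate]
Visit ledger → queue [queue, hub, gate]
Visit queue → queue [hub, gate]
Visit hub → queue [gate]
Visit gate → queue []

Visit order: sink, auth, cache, index, ingest, leaf, relay, back, front, edge, store, broker, ledger, queue, hub, gate

gate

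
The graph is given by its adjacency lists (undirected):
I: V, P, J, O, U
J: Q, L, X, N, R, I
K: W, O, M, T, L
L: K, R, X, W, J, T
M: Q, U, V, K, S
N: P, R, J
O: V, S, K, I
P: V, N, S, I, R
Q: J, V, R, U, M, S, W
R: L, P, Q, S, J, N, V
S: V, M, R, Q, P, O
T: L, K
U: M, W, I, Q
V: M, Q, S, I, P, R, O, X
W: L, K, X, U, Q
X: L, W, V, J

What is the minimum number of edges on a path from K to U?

Level 0: K
Level 1: L, M, O, T, W
Level 2: I, J, Q, R, S, U, V, X
Level 3: N, P
U first appears at level 2.

2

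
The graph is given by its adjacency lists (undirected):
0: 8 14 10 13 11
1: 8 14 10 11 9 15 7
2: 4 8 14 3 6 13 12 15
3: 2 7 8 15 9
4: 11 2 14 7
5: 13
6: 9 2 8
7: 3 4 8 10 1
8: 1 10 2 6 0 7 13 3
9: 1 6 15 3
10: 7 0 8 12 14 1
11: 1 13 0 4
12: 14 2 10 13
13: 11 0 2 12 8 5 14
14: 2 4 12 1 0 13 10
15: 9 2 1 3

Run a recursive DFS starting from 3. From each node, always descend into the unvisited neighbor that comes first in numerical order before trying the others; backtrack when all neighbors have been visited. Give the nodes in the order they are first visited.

Visit 3
3 → 2
2 → 4
4 → 7
7 → 1
1 → 8
8 → 0
0 → 10
10 → 12
12 → 13
13 → 5
13 → 11
13 → 14
8 → 6
6 → 9
9 → 15

3, 2, 4, 7, 1, 8, 0, 10, 12, 13, 5, 11, 14, 6, 9, 15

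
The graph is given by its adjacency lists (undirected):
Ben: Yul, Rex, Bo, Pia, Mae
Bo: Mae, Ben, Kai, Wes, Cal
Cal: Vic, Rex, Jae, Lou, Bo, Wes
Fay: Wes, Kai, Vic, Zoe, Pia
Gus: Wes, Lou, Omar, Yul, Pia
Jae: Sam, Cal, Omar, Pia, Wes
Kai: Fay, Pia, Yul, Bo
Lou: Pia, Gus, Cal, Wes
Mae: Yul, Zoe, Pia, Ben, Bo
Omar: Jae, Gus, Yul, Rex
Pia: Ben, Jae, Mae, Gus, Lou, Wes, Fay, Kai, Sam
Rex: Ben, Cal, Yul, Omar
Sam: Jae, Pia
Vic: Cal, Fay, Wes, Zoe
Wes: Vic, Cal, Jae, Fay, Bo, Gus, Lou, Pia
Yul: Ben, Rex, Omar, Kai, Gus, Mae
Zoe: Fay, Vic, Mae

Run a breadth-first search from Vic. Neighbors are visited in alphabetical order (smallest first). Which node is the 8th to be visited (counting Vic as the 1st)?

Lou

Visit Vic; enqueue Cal, Fay, Wes, Zoe → queue [Cal, Fay, Wes, Zoe]
Visit Cal; enqueue Bo, Jae, Lou, Rex → queue [Fay, Wes, Zoe, Bo, Jae, Lou, Rex]
Visit Fay; enqueue Kai, Pia → queue [Wes, Zoe, Bo, Jae, Lou, Rex, Kai, Pia]
Visit Wes; enqueue Gus → queue [Zoe, Bo, Jae, Lou, Rex, Kai, Pia, Gus]
Visit Zoe; enqueue Mae → queue [Bo, Jae, Lou, Rex, Kai, Pia, Gus, Mae]
Visit Bo; enqueue Ben → queue [Jae, Lou, Rex, Kai, Pia, Gus, Mae, Ben]
Visit Jae; enqueue Omar, Sam → queue [Lou, Rex, Kai, Pia, Gus, Mae, Ben, Omar, Sam]
Visit Lou → queue [Rex, Kai, Pia, Gus, Mae, Ben, Omar, Sam]
Visit Rex; enqueue Yul → queue [Kai, Pia, Gus, Mae, Ben, Omar, Sam, Yul]
Visit Kai → queue [Pia, Gus, Mae, Ben, Omar, Sam, Yul]
Visit Pia → queue [Gus, Mae, Ben, Omar, Sam, Yul]
Visit Gus → queue [Mae, Ben, Omar, Sam, Yul]
Visit Mae → queue [Ben, Omar, Sam, Yul]
Visit Ben → queue [Omar, Sam, Yul]
Visit Omar → queue [Sam, Yul]
Visit Sam → queue [Yul]
Visit Yul → queue []

Visit order: Vic, Cal, Fay, Wes, Zoe, Bo, Jae, Lou, Rex, Kai, Pia, Gus, Mae, Ben, Omar, Sam, Yul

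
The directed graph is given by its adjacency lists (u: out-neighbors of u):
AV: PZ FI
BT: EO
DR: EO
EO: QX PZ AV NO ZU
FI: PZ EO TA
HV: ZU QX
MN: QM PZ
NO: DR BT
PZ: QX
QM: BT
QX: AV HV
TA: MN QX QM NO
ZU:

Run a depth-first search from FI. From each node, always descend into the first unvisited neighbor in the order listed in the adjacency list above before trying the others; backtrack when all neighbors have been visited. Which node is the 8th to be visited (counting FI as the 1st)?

NO

Visit FI
FI → PZ
PZ → QX
QX → AV
QX → HV
HV → ZU
FI → EO
EO → NO
NO → DR
NO → BT
FI → TA
TA → MN
MN → QM

Visit order: FI, PZ, QX, AV, HV, ZU, EO, NO, DR, BT, TA, MN, QM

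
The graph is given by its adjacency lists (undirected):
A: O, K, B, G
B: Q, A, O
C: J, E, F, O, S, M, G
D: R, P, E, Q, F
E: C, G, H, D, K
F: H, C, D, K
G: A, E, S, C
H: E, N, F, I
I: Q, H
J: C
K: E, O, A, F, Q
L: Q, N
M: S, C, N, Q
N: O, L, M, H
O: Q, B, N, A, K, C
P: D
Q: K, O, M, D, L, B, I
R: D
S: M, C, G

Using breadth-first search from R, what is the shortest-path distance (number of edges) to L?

Level 0: R
Level 1: D
Level 2: E, F, P, Q
Level 3: B, C, G, H, I, K, L, M, O
Level 4: A, J, N, S
L first appears at level 3.

3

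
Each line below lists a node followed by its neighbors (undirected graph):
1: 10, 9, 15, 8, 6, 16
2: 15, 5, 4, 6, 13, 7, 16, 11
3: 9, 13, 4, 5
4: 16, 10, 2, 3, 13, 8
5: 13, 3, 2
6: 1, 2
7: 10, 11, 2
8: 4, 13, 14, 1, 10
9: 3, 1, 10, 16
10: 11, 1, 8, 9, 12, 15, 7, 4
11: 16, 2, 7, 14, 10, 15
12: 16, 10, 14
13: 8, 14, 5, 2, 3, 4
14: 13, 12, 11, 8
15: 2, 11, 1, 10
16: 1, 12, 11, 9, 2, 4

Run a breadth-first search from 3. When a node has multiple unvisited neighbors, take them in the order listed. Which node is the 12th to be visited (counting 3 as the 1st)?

15

Visit 3; enqueue 9, 13, 4, 5 → queue [9, 13, 4, 5]
Visit 9; enqueue 1, 10, 16 → queue [13, 4, 5, 1, 10, 16]
Visit 13; enqueue 8, 14, 2 → queue [4, 5, 1, 10, 16, 8, 14, 2]
Visit 4 → queue [5, 1, 10, 16, 8, 14, 2]
Visit 5 → queue [1, 10, 16, 8, 14, 2]
Visit 1; enqueue 15, 6 → queue [10, 16, 8, 14, 2, 15, 6]
Visit 10; enqueue 11, 12, 7 → queue [16, 8, 14, 2, 15, 6, 11, 12, 7]
Visit 16 → queue [8, 14, 2, 15, 6, 11, 12, 7]
Visit 8 → queue [14, 2, 15, 6, 11, 12, 7]
Visit 14 → queue [2, 15, 6, 11, 12, 7]
Visit 2 → queue [15, 6, 11, 12, 7]
Visit 15 → queue [6, 11, 12, 7]
Visit 6 → queue [11, 12, 7]
Visit 11 → queue [12, 7]
Visit 12 → queue [7]
Visit 7 → queue []

Visit order: 3, 9, 13, 4, 5, 1, 10, 16, 8, 14, 2, 15, 6, 11, 12, 7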